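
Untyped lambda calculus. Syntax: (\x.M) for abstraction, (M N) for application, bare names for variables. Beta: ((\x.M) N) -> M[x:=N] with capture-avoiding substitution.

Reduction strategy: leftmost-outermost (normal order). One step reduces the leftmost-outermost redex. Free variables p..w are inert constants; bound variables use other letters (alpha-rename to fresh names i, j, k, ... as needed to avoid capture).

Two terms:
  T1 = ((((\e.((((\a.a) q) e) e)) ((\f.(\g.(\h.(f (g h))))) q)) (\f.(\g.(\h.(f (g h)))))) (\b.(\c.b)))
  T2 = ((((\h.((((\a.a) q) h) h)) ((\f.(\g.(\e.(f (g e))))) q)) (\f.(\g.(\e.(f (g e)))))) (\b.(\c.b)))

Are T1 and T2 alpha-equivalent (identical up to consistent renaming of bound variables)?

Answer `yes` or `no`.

Answer: yes

Derivation:
Term 1: ((((\e.((((\a.a) q) e) e)) ((\f.(\g.(\h.(f (g h))))) q)) (\f.(\g.(\h.(f (g h)))))) (\b.(\c.b)))
Term 2: ((((\h.((((\a.a) q) h) h)) ((\f.(\g.(\e.(f (g e))))) q)) (\f.(\g.(\e.(f (g e)))))) (\b.(\c.b)))
Alpha-equivalence: compare structure up to binder renaming.
Result: True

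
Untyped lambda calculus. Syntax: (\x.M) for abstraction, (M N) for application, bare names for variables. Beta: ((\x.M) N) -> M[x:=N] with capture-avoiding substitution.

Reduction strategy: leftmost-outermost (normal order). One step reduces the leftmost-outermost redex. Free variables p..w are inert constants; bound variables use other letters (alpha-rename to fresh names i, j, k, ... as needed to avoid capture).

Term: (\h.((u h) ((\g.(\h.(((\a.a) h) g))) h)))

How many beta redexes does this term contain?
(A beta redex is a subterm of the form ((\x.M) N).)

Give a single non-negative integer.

Term: (\h.((u h) ((\g.(\h.(((\a.a) h) g))) h)))
  Redex: ((\g.(\h.(((\a.a) h) g))) h)
  Redex: ((\a.a) h)
Total redexes: 2

Answer: 2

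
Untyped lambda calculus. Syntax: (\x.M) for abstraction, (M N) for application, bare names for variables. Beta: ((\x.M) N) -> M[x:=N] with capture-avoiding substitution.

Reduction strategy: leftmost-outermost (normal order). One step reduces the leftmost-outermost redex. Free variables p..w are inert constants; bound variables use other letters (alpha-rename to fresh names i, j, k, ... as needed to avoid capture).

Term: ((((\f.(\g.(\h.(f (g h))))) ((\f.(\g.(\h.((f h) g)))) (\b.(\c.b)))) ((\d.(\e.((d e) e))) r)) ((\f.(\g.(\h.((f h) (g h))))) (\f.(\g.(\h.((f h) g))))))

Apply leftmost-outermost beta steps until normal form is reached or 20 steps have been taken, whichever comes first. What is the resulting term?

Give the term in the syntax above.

Step 0: ((((\f.(\g.(\h.(f (g h))))) ((\f.(\g.(\h.((f h) g)))) (\b.(\c.b)))) ((\d.(\e.((d e) e))) r)) ((\f.(\g.(\h.((f h) (g h))))) (\f.(\g.(\h.((f h) g))))))
Step 1: (((\g.(\h.(((\f.(\g.(\h.((f h) g)))) (\b.(\c.b))) (g h)))) ((\d.(\e.((d e) e))) r)) ((\f.(\g.(\h.((f h) (g h))))) (\f.(\g.(\h.((f h) g))))))
Step 2: ((\h.(((\f.(\g.(\h.((f h) g)))) (\b.(\c.b))) (((\d.(\e.((d e) e))) r) h))) ((\f.(\g.(\h.((f h) (g h))))) (\f.(\g.(\h.((f h) g))))))
Step 3: (((\f.(\g.(\h.((f h) g)))) (\b.(\c.b))) (((\d.(\e.((d e) e))) r) ((\f.(\g.(\h.((f h) (g h))))) (\f.(\g.(\h.((f h) g)))))))
Step 4: ((\g.(\h.(((\b.(\c.b)) h) g))) (((\d.(\e.((d e) e))) r) ((\f.(\g.(\h.((f h) (g h))))) (\f.(\g.(\h.((f h) g)))))))
Step 5: (\h.(((\b.(\c.b)) h) (((\d.(\e.((d e) e))) r) ((\f.(\g.(\h.((f h) (g h))))) (\f.(\g.(\h.((f h) g))))))))
Step 6: (\h.((\c.h) (((\d.(\e.((d e) e))) r) ((\f.(\g.(\h.((f h) (g h))))) (\f.(\g.(\h.((f h) g))))))))
Step 7: (\h.h)

Answer: (\h.h)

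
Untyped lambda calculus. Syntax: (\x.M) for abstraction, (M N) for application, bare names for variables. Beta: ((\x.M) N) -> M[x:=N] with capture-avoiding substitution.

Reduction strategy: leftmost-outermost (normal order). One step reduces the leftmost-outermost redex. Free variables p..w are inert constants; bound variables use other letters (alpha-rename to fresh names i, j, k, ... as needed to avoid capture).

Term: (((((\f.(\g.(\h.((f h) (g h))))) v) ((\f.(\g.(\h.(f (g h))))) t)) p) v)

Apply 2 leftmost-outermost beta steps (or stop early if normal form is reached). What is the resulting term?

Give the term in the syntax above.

Answer: (((\h.((v h) (((\f.(\g.(\h.(f (g h))))) t) h))) p) v)

Derivation:
Step 0: (((((\f.(\g.(\h.((f h) (g h))))) v) ((\f.(\g.(\h.(f (g h))))) t)) p) v)
Step 1: ((((\g.(\h.((v h) (g h)))) ((\f.(\g.(\h.(f (g h))))) t)) p) v)
Step 2: (((\h.((v h) (((\f.(\g.(\h.(f (g h))))) t) h))) p) v)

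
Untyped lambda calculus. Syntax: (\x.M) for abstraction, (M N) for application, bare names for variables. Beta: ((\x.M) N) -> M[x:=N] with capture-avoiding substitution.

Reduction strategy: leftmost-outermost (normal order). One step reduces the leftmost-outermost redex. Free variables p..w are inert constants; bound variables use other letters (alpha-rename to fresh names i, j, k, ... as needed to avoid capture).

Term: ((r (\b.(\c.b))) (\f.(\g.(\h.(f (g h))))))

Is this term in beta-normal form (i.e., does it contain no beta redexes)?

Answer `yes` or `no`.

Term: ((r (\b.(\c.b))) (\f.(\g.(\h.(f (g h))))))
No beta redexes found.

Answer: yes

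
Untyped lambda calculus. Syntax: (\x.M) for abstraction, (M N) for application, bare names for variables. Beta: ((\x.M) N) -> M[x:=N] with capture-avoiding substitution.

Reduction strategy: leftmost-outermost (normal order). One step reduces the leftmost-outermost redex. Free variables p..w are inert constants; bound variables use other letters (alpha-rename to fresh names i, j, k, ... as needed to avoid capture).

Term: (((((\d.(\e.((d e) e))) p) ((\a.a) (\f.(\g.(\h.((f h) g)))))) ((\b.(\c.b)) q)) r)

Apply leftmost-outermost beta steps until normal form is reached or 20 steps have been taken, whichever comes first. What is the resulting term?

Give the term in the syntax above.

Answer: ((((p (\f.(\g.(\h.((f h) g))))) (\f.(\g.(\h.((f h) g))))) (\c.q)) r)

Derivation:
Step 0: (((((\d.(\e.((d e) e))) p) ((\a.a) (\f.(\g.(\h.((f h) g)))))) ((\b.(\c.b)) q)) r)
Step 1: ((((\e.((p e) e)) ((\a.a) (\f.(\g.(\h.((f h) g)))))) ((\b.(\c.b)) q)) r)
Step 2: ((((p ((\a.a) (\f.(\g.(\h.((f h) g)))))) ((\a.a) (\f.(\g.(\h.((f h) g)))))) ((\b.(\c.b)) q)) r)
Step 3: ((((p (\f.(\g.(\h.((f h) g))))) ((\a.a) (\f.(\g.(\h.((f h) g)))))) ((\b.(\c.b)) q)) r)
Step 4: ((((p (\f.(\g.(\h.((f h) g))))) (\f.(\g.(\h.((f h) g))))) ((\b.(\c.b)) q)) r)
Step 5: ((((p (\f.(\g.(\h.((f h) g))))) (\f.(\g.(\h.((f h) g))))) (\c.q)) r)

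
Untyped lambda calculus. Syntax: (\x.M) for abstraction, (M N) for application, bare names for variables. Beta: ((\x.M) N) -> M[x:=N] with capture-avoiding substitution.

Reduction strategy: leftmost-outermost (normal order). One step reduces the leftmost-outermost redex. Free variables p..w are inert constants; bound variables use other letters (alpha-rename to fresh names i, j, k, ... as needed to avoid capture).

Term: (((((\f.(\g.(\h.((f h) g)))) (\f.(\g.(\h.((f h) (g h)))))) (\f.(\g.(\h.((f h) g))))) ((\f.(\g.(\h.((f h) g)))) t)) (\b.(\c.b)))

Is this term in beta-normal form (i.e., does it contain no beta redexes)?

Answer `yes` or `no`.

Answer: no

Derivation:
Term: (((((\f.(\g.(\h.((f h) g)))) (\f.(\g.(\h.((f h) (g h)))))) (\f.(\g.(\h.((f h) g))))) ((\f.(\g.(\h.((f h) g)))) t)) (\b.(\c.b)))
Found 2 beta redex(es).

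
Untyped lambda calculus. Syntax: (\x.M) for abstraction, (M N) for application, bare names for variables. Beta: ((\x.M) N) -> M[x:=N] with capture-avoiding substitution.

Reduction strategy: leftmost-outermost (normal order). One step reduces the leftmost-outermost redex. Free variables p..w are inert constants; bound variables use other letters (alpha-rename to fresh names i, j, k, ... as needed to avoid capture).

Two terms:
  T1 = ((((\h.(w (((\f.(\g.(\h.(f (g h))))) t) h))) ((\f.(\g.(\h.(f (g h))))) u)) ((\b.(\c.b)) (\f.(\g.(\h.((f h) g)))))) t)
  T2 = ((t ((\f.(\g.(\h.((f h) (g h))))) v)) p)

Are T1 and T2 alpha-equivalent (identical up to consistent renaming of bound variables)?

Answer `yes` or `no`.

Term 1: ((((\h.(w (((\f.(\g.(\h.(f (g h))))) t) h))) ((\f.(\g.(\h.(f (g h))))) u)) ((\b.(\c.b)) (\f.(\g.(\h.((f h) g)))))) t)
Term 2: ((t ((\f.(\g.(\h.((f h) (g h))))) v)) p)
Alpha-equivalence: compare structure up to binder renaming.
Result: False

Answer: no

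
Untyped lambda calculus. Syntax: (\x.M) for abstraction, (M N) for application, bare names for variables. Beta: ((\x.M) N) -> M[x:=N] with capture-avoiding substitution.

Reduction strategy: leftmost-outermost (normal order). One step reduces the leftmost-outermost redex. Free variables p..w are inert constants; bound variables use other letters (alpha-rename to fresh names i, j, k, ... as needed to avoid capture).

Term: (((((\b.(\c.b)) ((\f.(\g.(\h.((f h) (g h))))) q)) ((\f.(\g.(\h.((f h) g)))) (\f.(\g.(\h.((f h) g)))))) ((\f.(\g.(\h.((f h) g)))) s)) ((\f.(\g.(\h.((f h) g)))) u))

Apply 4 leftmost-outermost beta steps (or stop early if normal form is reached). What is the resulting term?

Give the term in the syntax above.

Answer: ((\h.((q h) (((\f.(\g.(\h.((f h) g)))) s) h))) ((\f.(\g.(\h.((f h) g)))) u))

Derivation:
Step 0: (((((\b.(\c.b)) ((\f.(\g.(\h.((f h) (g h))))) q)) ((\f.(\g.(\h.((f h) g)))) (\f.(\g.(\h.((f h) g)))))) ((\f.(\g.(\h.((f h) g)))) s)) ((\f.(\g.(\h.((f h) g)))) u))
Step 1: ((((\c.((\f.(\g.(\h.((f h) (g h))))) q)) ((\f.(\g.(\h.((f h) g)))) (\f.(\g.(\h.((f h) g)))))) ((\f.(\g.(\h.((f h) g)))) s)) ((\f.(\g.(\h.((f h) g)))) u))
Step 2: ((((\f.(\g.(\h.((f h) (g h))))) q) ((\f.(\g.(\h.((f h) g)))) s)) ((\f.(\g.(\h.((f h) g)))) u))
Step 3: (((\g.(\h.((q h) (g h)))) ((\f.(\g.(\h.((f h) g)))) s)) ((\f.(\g.(\h.((f h) g)))) u))
Step 4: ((\h.((q h) (((\f.(\g.(\h.((f h) g)))) s) h))) ((\f.(\g.(\h.((f h) g)))) u))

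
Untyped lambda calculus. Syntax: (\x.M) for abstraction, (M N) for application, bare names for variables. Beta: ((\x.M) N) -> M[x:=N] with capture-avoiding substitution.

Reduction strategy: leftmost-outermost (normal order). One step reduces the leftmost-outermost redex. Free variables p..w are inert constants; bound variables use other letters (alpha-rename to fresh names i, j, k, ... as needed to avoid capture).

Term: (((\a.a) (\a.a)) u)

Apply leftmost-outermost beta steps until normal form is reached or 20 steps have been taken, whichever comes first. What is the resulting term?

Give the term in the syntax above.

Step 0: (((\a.a) (\a.a)) u)
Step 1: ((\a.a) u)
Step 2: u

Answer: u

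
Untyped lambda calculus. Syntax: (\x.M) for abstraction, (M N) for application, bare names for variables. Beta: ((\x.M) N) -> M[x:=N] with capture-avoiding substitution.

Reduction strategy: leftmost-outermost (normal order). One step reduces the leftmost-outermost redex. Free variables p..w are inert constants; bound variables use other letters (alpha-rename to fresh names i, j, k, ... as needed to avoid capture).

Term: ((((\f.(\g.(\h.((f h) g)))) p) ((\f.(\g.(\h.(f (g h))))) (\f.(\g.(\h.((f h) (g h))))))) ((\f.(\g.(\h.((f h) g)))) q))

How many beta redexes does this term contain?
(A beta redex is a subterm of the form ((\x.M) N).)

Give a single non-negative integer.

Answer: 3

Derivation:
Term: ((((\f.(\g.(\h.((f h) g)))) p) ((\f.(\g.(\h.(f (g h))))) (\f.(\g.(\h.((f h) (g h))))))) ((\f.(\g.(\h.((f h) g)))) q))
  Redex: ((\f.(\g.(\h.((f h) g)))) p)
  Redex: ((\f.(\g.(\h.(f (g h))))) (\f.(\g.(\h.((f h) (g h))))))
  Redex: ((\f.(\g.(\h.((f h) g)))) q)
Total redexes: 3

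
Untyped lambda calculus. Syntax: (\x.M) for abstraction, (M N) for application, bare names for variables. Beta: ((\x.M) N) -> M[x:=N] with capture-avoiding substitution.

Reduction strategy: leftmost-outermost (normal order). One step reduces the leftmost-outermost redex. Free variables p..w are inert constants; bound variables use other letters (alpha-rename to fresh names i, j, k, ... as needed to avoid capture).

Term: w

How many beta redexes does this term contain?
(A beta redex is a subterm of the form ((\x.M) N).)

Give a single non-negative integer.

Term: w
  (no redexes)
Total redexes: 0

Answer: 0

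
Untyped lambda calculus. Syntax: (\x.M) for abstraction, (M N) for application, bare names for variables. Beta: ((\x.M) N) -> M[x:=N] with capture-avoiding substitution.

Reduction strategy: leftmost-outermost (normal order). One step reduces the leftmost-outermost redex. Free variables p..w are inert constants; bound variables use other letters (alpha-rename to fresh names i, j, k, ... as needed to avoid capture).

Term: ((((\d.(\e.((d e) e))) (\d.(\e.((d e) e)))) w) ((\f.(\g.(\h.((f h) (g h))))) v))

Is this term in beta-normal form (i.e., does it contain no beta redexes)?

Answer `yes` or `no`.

Answer: no

Derivation:
Term: ((((\d.(\e.((d e) e))) (\d.(\e.((d e) e)))) w) ((\f.(\g.(\h.((f h) (g h))))) v))
Found 2 beta redex(es).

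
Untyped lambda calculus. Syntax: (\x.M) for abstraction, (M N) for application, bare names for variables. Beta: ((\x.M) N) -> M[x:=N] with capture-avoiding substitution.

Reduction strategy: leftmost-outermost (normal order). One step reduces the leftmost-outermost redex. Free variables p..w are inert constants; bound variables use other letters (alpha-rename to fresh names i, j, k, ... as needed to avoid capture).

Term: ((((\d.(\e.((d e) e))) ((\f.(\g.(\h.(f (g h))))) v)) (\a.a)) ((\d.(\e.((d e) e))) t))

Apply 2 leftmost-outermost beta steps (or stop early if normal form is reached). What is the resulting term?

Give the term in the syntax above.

Answer: (((((\f.(\g.(\h.(f (g h))))) v) (\a.a)) (\a.a)) ((\d.(\e.((d e) e))) t))

Derivation:
Step 0: ((((\d.(\e.((d e) e))) ((\f.(\g.(\h.(f (g h))))) v)) (\a.a)) ((\d.(\e.((d e) e))) t))
Step 1: (((\e.((((\f.(\g.(\h.(f (g h))))) v) e) e)) (\a.a)) ((\d.(\e.((d e) e))) t))
Step 2: (((((\f.(\g.(\h.(f (g h))))) v) (\a.a)) (\a.a)) ((\d.(\e.((d e) e))) t))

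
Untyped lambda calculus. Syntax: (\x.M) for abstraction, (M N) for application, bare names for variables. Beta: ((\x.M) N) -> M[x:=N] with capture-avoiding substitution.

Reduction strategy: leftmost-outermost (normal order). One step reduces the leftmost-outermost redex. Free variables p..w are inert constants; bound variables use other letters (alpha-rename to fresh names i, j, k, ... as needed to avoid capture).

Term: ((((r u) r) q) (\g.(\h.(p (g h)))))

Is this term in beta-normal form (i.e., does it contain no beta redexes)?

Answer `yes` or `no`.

Term: ((((r u) r) q) (\g.(\h.(p (g h)))))
No beta redexes found.

Answer: yes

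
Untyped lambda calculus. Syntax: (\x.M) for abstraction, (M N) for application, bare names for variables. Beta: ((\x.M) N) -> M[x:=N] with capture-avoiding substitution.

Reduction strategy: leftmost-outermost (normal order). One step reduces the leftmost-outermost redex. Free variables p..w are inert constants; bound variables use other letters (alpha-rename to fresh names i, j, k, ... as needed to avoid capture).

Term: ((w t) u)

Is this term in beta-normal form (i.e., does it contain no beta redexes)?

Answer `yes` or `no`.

Answer: yes

Derivation:
Term: ((w t) u)
No beta redexes found.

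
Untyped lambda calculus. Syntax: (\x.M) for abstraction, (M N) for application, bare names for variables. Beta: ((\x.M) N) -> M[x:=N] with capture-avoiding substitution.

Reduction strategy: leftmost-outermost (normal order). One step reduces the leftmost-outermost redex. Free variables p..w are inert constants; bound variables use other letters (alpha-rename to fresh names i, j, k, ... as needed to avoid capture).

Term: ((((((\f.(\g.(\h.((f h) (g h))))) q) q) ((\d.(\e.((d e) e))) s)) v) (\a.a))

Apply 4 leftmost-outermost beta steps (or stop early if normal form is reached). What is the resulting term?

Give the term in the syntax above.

Step 0: ((((((\f.(\g.(\h.((f h) (g h))))) q) q) ((\d.(\e.((d e) e))) s)) v) (\a.a))
Step 1: (((((\g.(\h.((q h) (g h)))) q) ((\d.(\e.((d e) e))) s)) v) (\a.a))
Step 2: ((((\h.((q h) (q h))) ((\d.(\e.((d e) e))) s)) v) (\a.a))
Step 3: ((((q ((\d.(\e.((d e) e))) s)) (q ((\d.(\e.((d e) e))) s))) v) (\a.a))
Step 4: ((((q (\e.((s e) e))) (q ((\d.(\e.((d e) e))) s))) v) (\a.a))

Answer: ((((q (\e.((s e) e))) (q ((\d.(\e.((d e) e))) s))) v) (\a.a))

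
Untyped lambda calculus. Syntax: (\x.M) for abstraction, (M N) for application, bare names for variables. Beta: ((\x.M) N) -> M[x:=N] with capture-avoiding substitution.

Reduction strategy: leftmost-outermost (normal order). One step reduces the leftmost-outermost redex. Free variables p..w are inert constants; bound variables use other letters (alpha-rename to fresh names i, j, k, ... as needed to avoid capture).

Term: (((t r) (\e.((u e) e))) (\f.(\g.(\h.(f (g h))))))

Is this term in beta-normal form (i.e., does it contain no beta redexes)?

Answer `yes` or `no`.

Term: (((t r) (\e.((u e) e))) (\f.(\g.(\h.(f (g h))))))
No beta redexes found.

Answer: yes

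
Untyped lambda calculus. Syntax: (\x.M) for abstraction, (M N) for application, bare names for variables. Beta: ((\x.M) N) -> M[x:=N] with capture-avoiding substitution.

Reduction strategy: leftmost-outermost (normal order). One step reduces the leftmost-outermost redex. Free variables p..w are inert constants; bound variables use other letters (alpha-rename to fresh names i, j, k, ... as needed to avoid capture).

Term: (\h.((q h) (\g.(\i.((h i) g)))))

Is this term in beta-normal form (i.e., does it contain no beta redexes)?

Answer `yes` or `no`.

Answer: yes

Derivation:
Term: (\h.((q h) (\g.(\i.((h i) g)))))
No beta redexes found.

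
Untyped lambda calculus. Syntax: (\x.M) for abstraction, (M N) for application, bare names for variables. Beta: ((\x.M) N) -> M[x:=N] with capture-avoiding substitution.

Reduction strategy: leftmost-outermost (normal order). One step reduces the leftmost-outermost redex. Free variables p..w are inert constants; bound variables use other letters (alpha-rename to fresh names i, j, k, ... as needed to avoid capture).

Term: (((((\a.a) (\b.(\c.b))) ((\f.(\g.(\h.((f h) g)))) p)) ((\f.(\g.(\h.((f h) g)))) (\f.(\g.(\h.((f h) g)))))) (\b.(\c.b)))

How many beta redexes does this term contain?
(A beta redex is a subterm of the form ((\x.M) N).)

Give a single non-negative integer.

Answer: 3

Derivation:
Term: (((((\a.a) (\b.(\c.b))) ((\f.(\g.(\h.((f h) g)))) p)) ((\f.(\g.(\h.((f h) g)))) (\f.(\g.(\h.((f h) g)))))) (\b.(\c.b)))
  Redex: ((\a.a) (\b.(\c.b)))
  Redex: ((\f.(\g.(\h.((f h) g)))) p)
  Redex: ((\f.(\g.(\h.((f h) g)))) (\f.(\g.(\h.((f h) g)))))
Total redexes: 3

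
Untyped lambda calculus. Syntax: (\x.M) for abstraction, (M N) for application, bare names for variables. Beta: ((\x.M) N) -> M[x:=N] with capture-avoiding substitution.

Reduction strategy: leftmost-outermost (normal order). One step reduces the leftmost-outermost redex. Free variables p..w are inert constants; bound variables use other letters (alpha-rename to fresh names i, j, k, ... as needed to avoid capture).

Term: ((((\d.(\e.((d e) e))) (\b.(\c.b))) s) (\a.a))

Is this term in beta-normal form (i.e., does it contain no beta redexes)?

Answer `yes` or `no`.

Answer: no

Derivation:
Term: ((((\d.(\e.((d e) e))) (\b.(\c.b))) s) (\a.a))
Found 1 beta redex(es).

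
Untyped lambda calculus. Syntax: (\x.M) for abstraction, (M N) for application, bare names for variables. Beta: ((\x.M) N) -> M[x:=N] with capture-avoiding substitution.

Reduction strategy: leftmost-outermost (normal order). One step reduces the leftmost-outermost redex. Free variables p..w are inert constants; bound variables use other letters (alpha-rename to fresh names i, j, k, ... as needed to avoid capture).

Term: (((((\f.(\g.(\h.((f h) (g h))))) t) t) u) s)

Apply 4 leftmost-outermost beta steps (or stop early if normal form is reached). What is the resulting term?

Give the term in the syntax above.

Step 0: (((((\f.(\g.(\h.((f h) (g h))))) t) t) u) s)
Step 1: ((((\g.(\h.((t h) (g h)))) t) u) s)
Step 2: (((\h.((t h) (t h))) u) s)
Step 3: (((t u) (t u)) s)
Step 4: (normal form reached)

Answer: (((t u) (t u)) s)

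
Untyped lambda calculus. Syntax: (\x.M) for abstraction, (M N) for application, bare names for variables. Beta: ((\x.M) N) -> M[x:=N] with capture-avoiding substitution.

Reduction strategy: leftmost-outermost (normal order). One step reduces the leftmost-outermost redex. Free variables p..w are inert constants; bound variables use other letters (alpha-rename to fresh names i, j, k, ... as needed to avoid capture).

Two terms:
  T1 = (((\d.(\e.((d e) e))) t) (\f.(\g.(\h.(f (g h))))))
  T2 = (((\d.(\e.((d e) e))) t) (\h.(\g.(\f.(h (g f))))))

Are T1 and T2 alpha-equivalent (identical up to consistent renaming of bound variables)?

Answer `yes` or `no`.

Term 1: (((\d.(\e.((d e) e))) t) (\f.(\g.(\h.(f (g h))))))
Term 2: (((\d.(\e.((d e) e))) t) (\h.(\g.(\f.(h (g f))))))
Alpha-equivalence: compare structure up to binder renaming.
Result: True

Answer: yes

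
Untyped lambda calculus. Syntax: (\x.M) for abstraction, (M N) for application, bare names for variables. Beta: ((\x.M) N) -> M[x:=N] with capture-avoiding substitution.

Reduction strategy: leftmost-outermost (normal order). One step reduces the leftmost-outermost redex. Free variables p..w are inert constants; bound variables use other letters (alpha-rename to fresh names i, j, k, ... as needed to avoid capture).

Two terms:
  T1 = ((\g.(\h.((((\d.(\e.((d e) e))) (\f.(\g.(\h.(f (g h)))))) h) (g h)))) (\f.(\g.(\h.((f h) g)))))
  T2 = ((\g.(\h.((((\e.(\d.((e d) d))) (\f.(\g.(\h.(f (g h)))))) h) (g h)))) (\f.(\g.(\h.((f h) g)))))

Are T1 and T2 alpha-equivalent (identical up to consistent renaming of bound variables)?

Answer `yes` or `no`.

Term 1: ((\g.(\h.((((\d.(\e.((d e) e))) (\f.(\g.(\h.(f (g h)))))) h) (g h)))) (\f.(\g.(\h.((f h) g)))))
Term 2: ((\g.(\h.((((\e.(\d.((e d) d))) (\f.(\g.(\h.(f (g h)))))) h) (g h)))) (\f.(\g.(\h.((f h) g)))))
Alpha-equivalence: compare structure up to binder renaming.
Result: True

Answer: yes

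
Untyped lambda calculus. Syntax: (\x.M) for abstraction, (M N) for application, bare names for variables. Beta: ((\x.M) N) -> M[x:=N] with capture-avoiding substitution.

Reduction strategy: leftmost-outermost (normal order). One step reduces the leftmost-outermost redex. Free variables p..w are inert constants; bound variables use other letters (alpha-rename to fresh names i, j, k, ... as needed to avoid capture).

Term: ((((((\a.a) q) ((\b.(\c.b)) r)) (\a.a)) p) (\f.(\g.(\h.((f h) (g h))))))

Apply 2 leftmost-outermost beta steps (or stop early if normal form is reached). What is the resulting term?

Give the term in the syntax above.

Answer: ((((q (\c.r)) (\a.a)) p) (\f.(\g.(\h.((f h) (g h))))))

Derivation:
Step 0: ((((((\a.a) q) ((\b.(\c.b)) r)) (\a.a)) p) (\f.(\g.(\h.((f h) (g h))))))
Step 1: ((((q ((\b.(\c.b)) r)) (\a.a)) p) (\f.(\g.(\h.((f h) (g h))))))
Step 2: ((((q (\c.r)) (\a.a)) p) (\f.(\g.(\h.((f h) (g h))))))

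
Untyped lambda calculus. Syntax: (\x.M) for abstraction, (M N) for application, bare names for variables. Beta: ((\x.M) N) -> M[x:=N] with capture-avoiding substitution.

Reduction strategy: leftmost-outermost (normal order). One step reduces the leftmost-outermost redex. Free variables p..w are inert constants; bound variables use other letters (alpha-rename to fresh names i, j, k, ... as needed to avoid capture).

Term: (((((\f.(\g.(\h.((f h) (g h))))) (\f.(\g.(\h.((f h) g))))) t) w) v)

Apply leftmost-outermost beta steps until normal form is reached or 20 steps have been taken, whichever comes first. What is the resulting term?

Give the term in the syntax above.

Step 0: (((((\f.(\g.(\h.((f h) (g h))))) (\f.(\g.(\h.((f h) g))))) t) w) v)
Step 1: ((((\g.(\h.(((\f.(\g.(\h.((f h) g)))) h) (g h)))) t) w) v)
Step 2: (((\h.(((\f.(\g.(\h.((f h) g)))) h) (t h))) w) v)
Step 3: ((((\f.(\g.(\h.((f h) g)))) w) (t w)) v)
Step 4: (((\g.(\h.((w h) g))) (t w)) v)
Step 5: ((\h.((w h) (t w))) v)
Step 6: ((w v) (t w))

Answer: ((w v) (t w))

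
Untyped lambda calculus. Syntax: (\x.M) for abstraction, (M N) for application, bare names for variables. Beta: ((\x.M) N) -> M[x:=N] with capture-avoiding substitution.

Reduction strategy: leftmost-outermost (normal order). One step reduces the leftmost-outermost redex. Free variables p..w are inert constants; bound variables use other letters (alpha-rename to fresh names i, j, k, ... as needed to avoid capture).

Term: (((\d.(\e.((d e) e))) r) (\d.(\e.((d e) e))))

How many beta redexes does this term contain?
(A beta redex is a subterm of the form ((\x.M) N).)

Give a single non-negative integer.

Term: (((\d.(\e.((d e) e))) r) (\d.(\e.((d e) e))))
  Redex: ((\d.(\e.((d e) e))) r)
Total redexes: 1

Answer: 1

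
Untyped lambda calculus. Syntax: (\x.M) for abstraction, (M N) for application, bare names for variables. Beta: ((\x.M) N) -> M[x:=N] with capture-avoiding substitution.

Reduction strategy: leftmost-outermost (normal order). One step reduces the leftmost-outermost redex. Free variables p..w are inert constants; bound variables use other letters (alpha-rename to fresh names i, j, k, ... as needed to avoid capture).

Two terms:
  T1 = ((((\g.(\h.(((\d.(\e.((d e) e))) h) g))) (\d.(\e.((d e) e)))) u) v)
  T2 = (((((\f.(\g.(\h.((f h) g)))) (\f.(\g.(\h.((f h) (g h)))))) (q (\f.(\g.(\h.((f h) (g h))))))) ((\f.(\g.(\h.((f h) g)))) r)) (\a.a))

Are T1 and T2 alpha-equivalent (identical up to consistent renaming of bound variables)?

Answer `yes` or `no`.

Term 1: ((((\g.(\h.(((\d.(\e.((d e) e))) h) g))) (\d.(\e.((d e) e)))) u) v)
Term 2: (((((\f.(\g.(\h.((f h) g)))) (\f.(\g.(\h.((f h) (g h)))))) (q (\f.(\g.(\h.((f h) (g h))))))) ((\f.(\g.(\h.((f h) g)))) r)) (\a.a))
Alpha-equivalence: compare structure up to binder renaming.
Result: False

Answer: no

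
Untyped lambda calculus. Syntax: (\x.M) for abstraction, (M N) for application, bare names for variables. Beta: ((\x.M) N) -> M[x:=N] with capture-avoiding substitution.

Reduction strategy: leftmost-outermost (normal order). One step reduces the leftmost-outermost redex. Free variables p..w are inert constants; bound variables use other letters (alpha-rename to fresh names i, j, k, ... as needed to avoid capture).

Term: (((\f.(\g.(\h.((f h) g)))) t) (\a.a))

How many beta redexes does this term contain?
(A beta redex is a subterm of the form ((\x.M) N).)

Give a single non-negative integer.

Term: (((\f.(\g.(\h.((f h) g)))) t) (\a.a))
  Redex: ((\f.(\g.(\h.((f h) g)))) t)
Total redexes: 1

Answer: 1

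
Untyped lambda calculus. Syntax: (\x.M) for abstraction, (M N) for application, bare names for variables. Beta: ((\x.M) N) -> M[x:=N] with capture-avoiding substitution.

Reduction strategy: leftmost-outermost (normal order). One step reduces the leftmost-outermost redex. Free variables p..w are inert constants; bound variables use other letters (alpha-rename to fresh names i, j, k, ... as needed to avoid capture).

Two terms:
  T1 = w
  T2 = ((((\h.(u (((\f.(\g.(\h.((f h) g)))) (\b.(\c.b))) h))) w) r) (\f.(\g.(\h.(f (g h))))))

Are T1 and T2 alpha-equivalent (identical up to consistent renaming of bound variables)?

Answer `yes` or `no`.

Answer: no

Derivation:
Term 1: w
Term 2: ((((\h.(u (((\f.(\g.(\h.((f h) g)))) (\b.(\c.b))) h))) w) r) (\f.(\g.(\h.(f (g h))))))
Alpha-equivalence: compare structure up to binder renaming.
Result: False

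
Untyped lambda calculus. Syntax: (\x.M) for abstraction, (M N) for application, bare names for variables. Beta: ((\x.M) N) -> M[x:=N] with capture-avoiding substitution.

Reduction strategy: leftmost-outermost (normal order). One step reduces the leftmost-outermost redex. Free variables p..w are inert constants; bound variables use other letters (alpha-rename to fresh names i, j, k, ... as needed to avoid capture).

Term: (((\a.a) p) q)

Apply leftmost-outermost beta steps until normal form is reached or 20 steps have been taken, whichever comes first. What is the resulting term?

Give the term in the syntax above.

Step 0: (((\a.a) p) q)
Step 1: (p q)

Answer: (p q)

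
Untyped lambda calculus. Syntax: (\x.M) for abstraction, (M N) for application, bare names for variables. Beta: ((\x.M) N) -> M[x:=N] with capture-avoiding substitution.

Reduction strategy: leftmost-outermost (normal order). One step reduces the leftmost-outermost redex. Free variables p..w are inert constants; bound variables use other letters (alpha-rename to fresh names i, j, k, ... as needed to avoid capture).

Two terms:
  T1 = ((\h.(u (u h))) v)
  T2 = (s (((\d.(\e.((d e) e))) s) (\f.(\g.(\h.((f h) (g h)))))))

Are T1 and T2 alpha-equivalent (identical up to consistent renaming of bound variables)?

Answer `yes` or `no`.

Term 1: ((\h.(u (u h))) v)
Term 2: (s (((\d.(\e.((d e) e))) s) (\f.(\g.(\h.((f h) (g h)))))))
Alpha-equivalence: compare structure up to binder renaming.
Result: False

Answer: no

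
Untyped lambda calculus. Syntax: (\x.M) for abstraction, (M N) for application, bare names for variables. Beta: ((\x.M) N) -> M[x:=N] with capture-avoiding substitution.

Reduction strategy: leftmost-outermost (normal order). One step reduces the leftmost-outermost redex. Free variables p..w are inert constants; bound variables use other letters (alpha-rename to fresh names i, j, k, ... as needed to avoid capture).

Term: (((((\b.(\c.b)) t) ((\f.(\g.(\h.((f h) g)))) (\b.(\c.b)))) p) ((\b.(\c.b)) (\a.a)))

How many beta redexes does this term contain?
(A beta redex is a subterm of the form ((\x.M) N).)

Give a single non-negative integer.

Answer: 3

Derivation:
Term: (((((\b.(\c.b)) t) ((\f.(\g.(\h.((f h) g)))) (\b.(\c.b)))) p) ((\b.(\c.b)) (\a.a)))
  Redex: ((\b.(\c.b)) t)
  Redex: ((\f.(\g.(\h.((f h) g)))) (\b.(\c.b)))
  Redex: ((\b.(\c.b)) (\a.a))
Total redexes: 3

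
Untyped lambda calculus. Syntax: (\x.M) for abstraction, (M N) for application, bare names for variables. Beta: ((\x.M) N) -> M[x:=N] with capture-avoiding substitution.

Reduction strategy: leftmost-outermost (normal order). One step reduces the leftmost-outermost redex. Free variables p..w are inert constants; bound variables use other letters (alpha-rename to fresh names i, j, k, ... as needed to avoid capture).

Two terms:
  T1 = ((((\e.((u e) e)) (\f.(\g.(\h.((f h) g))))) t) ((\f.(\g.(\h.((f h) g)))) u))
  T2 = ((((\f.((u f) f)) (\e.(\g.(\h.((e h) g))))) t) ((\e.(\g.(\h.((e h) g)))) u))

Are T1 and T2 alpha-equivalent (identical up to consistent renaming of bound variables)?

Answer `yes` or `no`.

Answer: yes

Derivation:
Term 1: ((((\e.((u e) e)) (\f.(\g.(\h.((f h) g))))) t) ((\f.(\g.(\h.((f h) g)))) u))
Term 2: ((((\f.((u f) f)) (\e.(\g.(\h.((e h) g))))) t) ((\e.(\g.(\h.((e h) g)))) u))
Alpha-equivalence: compare structure up to binder renaming.
Result: True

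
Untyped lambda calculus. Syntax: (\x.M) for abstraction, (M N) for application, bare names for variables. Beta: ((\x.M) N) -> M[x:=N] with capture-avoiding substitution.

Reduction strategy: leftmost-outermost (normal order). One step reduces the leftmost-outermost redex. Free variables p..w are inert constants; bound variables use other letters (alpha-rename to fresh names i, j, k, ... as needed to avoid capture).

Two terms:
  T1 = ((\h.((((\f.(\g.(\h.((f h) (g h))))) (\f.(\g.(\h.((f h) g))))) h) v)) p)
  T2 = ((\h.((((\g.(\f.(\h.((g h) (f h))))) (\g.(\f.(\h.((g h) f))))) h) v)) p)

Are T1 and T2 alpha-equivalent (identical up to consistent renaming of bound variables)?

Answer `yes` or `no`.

Answer: yes

Derivation:
Term 1: ((\h.((((\f.(\g.(\h.((f h) (g h))))) (\f.(\g.(\h.((f h) g))))) h) v)) p)
Term 2: ((\h.((((\g.(\f.(\h.((g h) (f h))))) (\g.(\f.(\h.((g h) f))))) h) v)) p)
Alpha-equivalence: compare structure up to binder renaming.
Result: True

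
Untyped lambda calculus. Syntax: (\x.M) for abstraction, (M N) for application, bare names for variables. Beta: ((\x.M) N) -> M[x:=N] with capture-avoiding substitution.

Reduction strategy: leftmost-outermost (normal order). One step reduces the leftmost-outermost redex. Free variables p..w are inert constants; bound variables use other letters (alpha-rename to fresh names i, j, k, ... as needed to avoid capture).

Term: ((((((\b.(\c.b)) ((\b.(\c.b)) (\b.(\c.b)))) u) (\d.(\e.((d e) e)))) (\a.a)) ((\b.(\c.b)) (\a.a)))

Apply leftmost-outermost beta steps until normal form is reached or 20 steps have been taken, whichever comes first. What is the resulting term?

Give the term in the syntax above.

Answer: (\a.a)

Derivation:
Step 0: ((((((\b.(\c.b)) ((\b.(\c.b)) (\b.(\c.b)))) u) (\d.(\e.((d e) e)))) (\a.a)) ((\b.(\c.b)) (\a.a)))
Step 1: (((((\c.((\b.(\c.b)) (\b.(\c.b)))) u) (\d.(\e.((d e) e)))) (\a.a)) ((\b.(\c.b)) (\a.a)))
Step 2: (((((\b.(\c.b)) (\b.(\c.b))) (\d.(\e.((d e) e)))) (\a.a)) ((\b.(\c.b)) (\a.a)))
Step 3: ((((\c.(\b.(\c.b))) (\d.(\e.((d e) e)))) (\a.a)) ((\b.(\c.b)) (\a.a)))
Step 4: (((\b.(\c.b)) (\a.a)) ((\b.(\c.b)) (\a.a)))
Step 5: ((\c.(\a.a)) ((\b.(\c.b)) (\a.a)))
Step 6: (\a.a)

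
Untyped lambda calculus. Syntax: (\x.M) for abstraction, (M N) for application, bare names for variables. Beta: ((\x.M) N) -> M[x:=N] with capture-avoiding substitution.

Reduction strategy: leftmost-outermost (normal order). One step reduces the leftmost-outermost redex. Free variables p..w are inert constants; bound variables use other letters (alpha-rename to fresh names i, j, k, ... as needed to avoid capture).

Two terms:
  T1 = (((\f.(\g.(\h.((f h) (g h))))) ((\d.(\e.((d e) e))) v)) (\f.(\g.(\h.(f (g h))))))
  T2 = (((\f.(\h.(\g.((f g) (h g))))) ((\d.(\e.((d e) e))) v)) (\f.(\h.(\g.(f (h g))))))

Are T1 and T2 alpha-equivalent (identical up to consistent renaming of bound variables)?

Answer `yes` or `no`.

Term 1: (((\f.(\g.(\h.((f h) (g h))))) ((\d.(\e.((d e) e))) v)) (\f.(\g.(\h.(f (g h))))))
Term 2: (((\f.(\h.(\g.((f g) (h g))))) ((\d.(\e.((d e) e))) v)) (\f.(\h.(\g.(f (h g))))))
Alpha-equivalence: compare structure up to binder renaming.
Result: True

Answer: yes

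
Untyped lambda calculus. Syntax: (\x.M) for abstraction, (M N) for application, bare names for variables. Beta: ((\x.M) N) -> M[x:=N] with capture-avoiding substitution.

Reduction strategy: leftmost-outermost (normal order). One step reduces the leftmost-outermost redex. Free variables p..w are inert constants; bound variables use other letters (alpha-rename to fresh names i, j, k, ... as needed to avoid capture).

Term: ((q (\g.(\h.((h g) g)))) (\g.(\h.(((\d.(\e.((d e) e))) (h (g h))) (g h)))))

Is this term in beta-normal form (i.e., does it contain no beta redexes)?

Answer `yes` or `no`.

Answer: no

Derivation:
Term: ((q (\g.(\h.((h g) g)))) (\g.(\h.(((\d.(\e.((d e) e))) (h (g h))) (g h)))))
Found 1 beta redex(es).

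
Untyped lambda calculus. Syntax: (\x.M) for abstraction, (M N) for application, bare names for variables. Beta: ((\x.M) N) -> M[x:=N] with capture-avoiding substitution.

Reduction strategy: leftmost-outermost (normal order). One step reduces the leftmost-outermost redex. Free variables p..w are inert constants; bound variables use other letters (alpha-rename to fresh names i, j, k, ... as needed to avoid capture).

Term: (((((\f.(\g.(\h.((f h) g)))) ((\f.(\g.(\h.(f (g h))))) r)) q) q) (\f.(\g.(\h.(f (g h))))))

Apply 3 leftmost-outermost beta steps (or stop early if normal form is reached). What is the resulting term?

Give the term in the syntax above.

Step 0: (((((\f.(\g.(\h.((f h) g)))) ((\f.(\g.(\h.(f (g h))))) r)) q) q) (\f.(\g.(\h.(f (g h))))))
Step 1: ((((\g.(\h.((((\f.(\g.(\h.(f (g h))))) r) h) g))) q) q) (\f.(\g.(\h.(f (g h))))))
Step 2: (((\h.((((\f.(\g.(\h.(f (g h))))) r) h) q)) q) (\f.(\g.(\h.(f (g h))))))
Step 3: (((((\f.(\g.(\h.(f (g h))))) r) q) q) (\f.(\g.(\h.(f (g h))))))

Answer: (((((\f.(\g.(\h.(f (g h))))) r) q) q) (\f.(\g.(\h.(f (g h))))))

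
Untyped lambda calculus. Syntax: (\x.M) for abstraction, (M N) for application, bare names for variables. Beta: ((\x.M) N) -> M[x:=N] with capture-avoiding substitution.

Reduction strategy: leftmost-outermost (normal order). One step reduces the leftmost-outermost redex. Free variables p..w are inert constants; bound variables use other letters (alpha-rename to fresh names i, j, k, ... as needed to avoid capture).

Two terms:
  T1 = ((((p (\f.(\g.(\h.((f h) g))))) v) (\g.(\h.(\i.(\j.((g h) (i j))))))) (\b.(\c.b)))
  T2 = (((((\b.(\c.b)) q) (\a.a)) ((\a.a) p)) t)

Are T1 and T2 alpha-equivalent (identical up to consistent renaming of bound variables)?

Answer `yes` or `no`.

Term 1: ((((p (\f.(\g.(\h.((f h) g))))) v) (\g.(\h.(\i.(\j.((g h) (i j))))))) (\b.(\c.b)))
Term 2: (((((\b.(\c.b)) q) (\a.a)) ((\a.a) p)) t)
Alpha-equivalence: compare structure up to binder renaming.
Result: False

Answer: no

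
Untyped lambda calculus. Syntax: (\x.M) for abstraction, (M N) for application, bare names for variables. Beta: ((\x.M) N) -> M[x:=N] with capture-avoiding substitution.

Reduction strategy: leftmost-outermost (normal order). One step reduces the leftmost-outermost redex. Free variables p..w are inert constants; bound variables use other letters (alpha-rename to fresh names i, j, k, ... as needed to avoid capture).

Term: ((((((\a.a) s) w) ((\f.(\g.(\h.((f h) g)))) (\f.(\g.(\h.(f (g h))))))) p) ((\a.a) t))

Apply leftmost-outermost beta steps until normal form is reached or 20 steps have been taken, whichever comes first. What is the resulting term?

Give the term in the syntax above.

Answer: ((((s w) (\g.(\h.(\i.(h (g i)))))) p) t)

Derivation:
Step 0: ((((((\a.a) s) w) ((\f.(\g.(\h.((f h) g)))) (\f.(\g.(\h.(f (g h))))))) p) ((\a.a) t))
Step 1: ((((s w) ((\f.(\g.(\h.((f h) g)))) (\f.(\g.(\h.(f (g h))))))) p) ((\a.a) t))
Step 2: ((((s w) (\g.(\h.(((\f.(\g.(\h.(f (g h))))) h) g)))) p) ((\a.a) t))
Step 3: ((((s w) (\g.(\h.((\g.(\i.(h (g i)))) g)))) p) ((\a.a) t))
Step 4: ((((s w) (\g.(\h.(\i.(h (g i)))))) p) ((\a.a) t))
Step 5: ((((s w) (\g.(\h.(\i.(h (g i)))))) p) t)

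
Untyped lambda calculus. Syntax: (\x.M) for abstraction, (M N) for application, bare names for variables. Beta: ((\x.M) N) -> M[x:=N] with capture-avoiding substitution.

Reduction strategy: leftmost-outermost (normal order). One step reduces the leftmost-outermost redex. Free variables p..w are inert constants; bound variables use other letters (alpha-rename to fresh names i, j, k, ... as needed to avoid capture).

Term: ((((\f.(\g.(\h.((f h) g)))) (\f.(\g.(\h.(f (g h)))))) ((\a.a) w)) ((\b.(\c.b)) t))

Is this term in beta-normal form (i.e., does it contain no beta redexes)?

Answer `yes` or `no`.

Term: ((((\f.(\g.(\h.((f h) g)))) (\f.(\g.(\h.(f (g h)))))) ((\a.a) w)) ((\b.(\c.b)) t))
Found 3 beta redex(es).

Answer: no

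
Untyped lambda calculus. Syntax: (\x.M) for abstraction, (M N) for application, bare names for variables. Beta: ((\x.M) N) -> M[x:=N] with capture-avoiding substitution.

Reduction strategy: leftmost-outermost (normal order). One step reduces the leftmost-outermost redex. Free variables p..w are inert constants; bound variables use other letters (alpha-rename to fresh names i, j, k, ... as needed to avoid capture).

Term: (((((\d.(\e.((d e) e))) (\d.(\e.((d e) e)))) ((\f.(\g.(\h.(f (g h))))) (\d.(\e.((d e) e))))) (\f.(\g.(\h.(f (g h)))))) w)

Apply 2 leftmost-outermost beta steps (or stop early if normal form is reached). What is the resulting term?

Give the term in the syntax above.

Step 0: (((((\d.(\e.((d e) e))) (\d.(\e.((d e) e)))) ((\f.(\g.(\h.(f (g h))))) (\d.(\e.((d e) e))))) (\f.(\g.(\h.(f (g h)))))) w)
Step 1: ((((\e.(((\d.(\e.((d e) e))) e) e)) ((\f.(\g.(\h.(f (g h))))) (\d.(\e.((d e) e))))) (\f.(\g.(\h.(f (g h)))))) w)
Step 2: (((((\d.(\e.((d e) e))) ((\f.(\g.(\h.(f (g h))))) (\d.(\e.((d e) e))))) ((\f.(\g.(\h.(f (g h))))) (\d.(\e.((d e) e))))) (\f.(\g.(\h.(f (g h)))))) w)

Answer: (((((\d.(\e.((d e) e))) ((\f.(\g.(\h.(f (g h))))) (\d.(\e.((d e) e))))) ((\f.(\g.(\h.(f (g h))))) (\d.(\e.((d e) e))))) (\f.(\g.(\h.(f (g h)))))) w)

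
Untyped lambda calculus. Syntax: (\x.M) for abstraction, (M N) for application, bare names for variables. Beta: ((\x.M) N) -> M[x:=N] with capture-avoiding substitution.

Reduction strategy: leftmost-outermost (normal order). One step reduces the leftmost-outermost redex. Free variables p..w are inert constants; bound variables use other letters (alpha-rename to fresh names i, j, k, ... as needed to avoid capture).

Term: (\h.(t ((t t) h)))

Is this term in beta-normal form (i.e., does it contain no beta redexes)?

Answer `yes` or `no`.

Term: (\h.(t ((t t) h)))
No beta redexes found.

Answer: yes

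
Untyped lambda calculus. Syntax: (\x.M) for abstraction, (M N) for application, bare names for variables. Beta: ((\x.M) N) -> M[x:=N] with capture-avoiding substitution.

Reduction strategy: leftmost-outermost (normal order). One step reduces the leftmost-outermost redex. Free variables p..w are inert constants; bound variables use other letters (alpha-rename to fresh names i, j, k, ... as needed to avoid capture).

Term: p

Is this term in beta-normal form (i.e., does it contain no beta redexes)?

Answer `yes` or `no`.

Answer: yes

Derivation:
Term: p
No beta redexes found.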